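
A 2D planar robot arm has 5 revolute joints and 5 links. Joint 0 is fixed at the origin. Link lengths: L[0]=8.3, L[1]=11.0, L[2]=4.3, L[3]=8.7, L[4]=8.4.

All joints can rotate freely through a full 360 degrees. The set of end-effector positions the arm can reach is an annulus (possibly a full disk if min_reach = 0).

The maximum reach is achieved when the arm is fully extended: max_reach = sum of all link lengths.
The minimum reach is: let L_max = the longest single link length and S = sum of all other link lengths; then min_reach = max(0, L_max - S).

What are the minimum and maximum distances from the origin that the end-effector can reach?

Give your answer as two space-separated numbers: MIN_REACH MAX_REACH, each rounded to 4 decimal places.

Link lengths: [8.3, 11.0, 4.3, 8.7, 8.4]
max_reach = 8.3 + 11 + 4.3 + 8.7 + 8.4 = 40.7
L_max = max([8.3, 11.0, 4.3, 8.7, 8.4]) = 11
S (sum of others) = 40.7 - 11 = 29.7
min_reach = max(0, 11 - 29.7) = max(0, -18.7) = 0

Answer: 0.0000 40.7000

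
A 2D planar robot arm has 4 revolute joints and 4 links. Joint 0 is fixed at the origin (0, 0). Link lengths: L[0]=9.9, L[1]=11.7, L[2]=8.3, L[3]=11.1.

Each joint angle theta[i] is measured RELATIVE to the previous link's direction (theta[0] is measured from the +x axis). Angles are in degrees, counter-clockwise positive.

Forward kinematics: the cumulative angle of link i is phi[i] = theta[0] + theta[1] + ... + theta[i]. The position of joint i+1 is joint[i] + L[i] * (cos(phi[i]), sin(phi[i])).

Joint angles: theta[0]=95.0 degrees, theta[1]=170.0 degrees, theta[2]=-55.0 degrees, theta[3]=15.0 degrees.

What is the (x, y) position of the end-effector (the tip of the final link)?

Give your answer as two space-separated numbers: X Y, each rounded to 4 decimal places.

joint[0] = (0.0000, 0.0000)  (base)
link 0: phi[0] = 95 = 95 deg
  cos(95 deg) = -0.0872, sin(95 deg) = 0.9962
  joint[1] = (0.0000, 0.0000) + 9.9 * (-0.0872, 0.9962) = (0.0000 + -0.8628, 0.0000 + 9.8623) = (-0.8628, 9.8623)
link 1: phi[1] = 95 + 170 = 265 deg
  cos(265 deg) = -0.0872, sin(265 deg) = -0.9962
  joint[2] = (-0.8628, 9.8623) + 11.7 * (-0.0872, -0.9962) = (-0.8628 + -1.0197, 9.8623 + -11.6555) = (-1.8826, -1.7932)
link 2: phi[2] = 95 + 170 + -55 = 210 deg
  cos(210 deg) = -0.8660, sin(210 deg) = -0.5000
  joint[3] = (-1.8826, -1.7932) + 8.3 * (-0.8660, -0.5000) = (-1.8826 + -7.1880, -1.7932 + -4.1500) = (-9.0706, -5.9432)
link 3: phi[3] = 95 + 170 + -55 + 15 = 225 deg
  cos(225 deg) = -0.7071, sin(225 deg) = -0.7071
  joint[4] = (-9.0706, -5.9432) + 11.1 * (-0.7071, -0.7071) = (-9.0706 + -7.8489, -5.9432 + -7.8489) = (-16.9195, -13.7920)
End effector: (-16.9195, -13.7920)

Answer: -16.9195 -13.7920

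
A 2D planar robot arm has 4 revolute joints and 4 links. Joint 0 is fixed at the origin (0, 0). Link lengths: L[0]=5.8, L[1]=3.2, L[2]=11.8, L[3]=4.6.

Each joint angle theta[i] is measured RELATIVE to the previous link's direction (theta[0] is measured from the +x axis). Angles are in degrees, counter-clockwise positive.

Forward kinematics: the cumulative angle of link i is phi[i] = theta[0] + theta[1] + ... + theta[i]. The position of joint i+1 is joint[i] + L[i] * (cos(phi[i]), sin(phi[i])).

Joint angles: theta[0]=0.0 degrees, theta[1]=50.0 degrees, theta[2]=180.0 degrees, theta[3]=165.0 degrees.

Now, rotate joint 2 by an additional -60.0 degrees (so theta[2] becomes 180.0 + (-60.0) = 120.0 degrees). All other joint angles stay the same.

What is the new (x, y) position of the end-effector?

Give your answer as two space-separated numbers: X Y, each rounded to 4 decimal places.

Answer: 0.4052 2.5563

Derivation:
joint[0] = (0.0000, 0.0000)  (base)
link 0: phi[0] = 0 = 0 deg
  cos(0 deg) = 1.0000, sin(0 deg) = 0.0000
  joint[1] = (0.0000, 0.0000) + 5.8 * (1.0000, 0.0000) = (0.0000 + 5.8000, 0.0000 + 0.0000) = (5.8000, 0.0000)
link 1: phi[1] = 0 + 50 = 50 deg
  cos(50 deg) = 0.6428, sin(50 deg) = 0.7660
  joint[2] = (5.8000, 0.0000) + 3.2 * (0.6428, 0.7660) = (5.8000 + 2.0569, 0.0000 + 2.4513) = (7.8569, 2.4513)
link 2: phi[2] = 0 + 50 + 120 = 170 deg
  cos(170 deg) = -0.9848, sin(170 deg) = 0.1736
  joint[3] = (7.8569, 2.4513) + 11.8 * (-0.9848, 0.1736) = (7.8569 + -11.6207, 2.4513 + 2.0490) = (-3.7638, 4.5004)
link 3: phi[3] = 0 + 50 + 120 + 165 = 335 deg
  cos(335 deg) = 0.9063, sin(335 deg) = -0.4226
  joint[4] = (-3.7638, 4.5004) + 4.6 * (0.9063, -0.4226) = (-3.7638 + 4.1690, 4.5004 + -1.9440) = (0.4052, 2.5563)
End effector: (0.4052, 2.5563)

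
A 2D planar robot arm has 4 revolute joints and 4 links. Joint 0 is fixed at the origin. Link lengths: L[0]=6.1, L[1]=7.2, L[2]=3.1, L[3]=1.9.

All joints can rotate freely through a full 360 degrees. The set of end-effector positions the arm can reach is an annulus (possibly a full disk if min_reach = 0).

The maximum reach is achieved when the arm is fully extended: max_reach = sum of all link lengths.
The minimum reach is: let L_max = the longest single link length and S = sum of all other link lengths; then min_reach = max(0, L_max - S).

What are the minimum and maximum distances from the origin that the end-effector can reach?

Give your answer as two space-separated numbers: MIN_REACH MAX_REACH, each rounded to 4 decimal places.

Link lengths: [6.1, 7.2, 3.1, 1.9]
max_reach = 6.1 + 7.2 + 3.1 + 1.9 = 18.3
L_max = max([6.1, 7.2, 3.1, 1.9]) = 7.2
S (sum of others) = 18.3 - 7.2 = 11.1
min_reach = max(0, 7.2 - 11.1) = max(0, -3.9) = 0

Answer: 0.0000 18.3000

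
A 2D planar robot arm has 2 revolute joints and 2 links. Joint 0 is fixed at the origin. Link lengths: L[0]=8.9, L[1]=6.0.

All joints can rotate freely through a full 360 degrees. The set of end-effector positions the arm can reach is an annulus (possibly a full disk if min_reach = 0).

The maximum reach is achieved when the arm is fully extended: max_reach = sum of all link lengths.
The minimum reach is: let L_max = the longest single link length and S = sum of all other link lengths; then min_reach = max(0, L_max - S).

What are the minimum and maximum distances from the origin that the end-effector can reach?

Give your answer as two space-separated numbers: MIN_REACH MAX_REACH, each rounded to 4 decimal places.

Link lengths: [8.9, 6.0]
max_reach = 8.9 + 6 = 14.9
L_max = max([8.9, 6.0]) = 8.9
S (sum of others) = 14.9 - 8.9 = 6
min_reach = max(0, 8.9 - 6) = max(0, 2.9) = 2.9

Answer: 2.9000 14.9000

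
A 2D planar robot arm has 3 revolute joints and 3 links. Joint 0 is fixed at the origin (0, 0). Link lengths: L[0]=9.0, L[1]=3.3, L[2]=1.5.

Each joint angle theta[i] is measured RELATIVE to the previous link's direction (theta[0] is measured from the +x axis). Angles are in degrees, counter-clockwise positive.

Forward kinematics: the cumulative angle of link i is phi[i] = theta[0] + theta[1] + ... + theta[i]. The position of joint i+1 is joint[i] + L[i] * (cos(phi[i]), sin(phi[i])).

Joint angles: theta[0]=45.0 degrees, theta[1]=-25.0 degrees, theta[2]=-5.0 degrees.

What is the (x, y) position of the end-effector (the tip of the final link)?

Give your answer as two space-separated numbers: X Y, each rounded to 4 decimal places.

joint[0] = (0.0000, 0.0000)  (base)
link 0: phi[0] = 45 = 45 deg
  cos(45 deg) = 0.7071, sin(45 deg) = 0.7071
  joint[1] = (0.0000, 0.0000) + 9 * (0.7071, 0.7071) = (0.0000 + 6.3640, 0.0000 + 6.3640) = (6.3640, 6.3640)
link 1: phi[1] = 45 + -25 = 20 deg
  cos(20 deg) = 0.9397, sin(20 deg) = 0.3420
  joint[2] = (6.3640, 6.3640) + 3.3 * (0.9397, 0.3420) = (6.3640 + 3.1010, 6.3640 + 1.1287) = (9.4649, 7.4926)
link 2: phi[2] = 45 + -25 + -5 = 15 deg
  cos(15 deg) = 0.9659, sin(15 deg) = 0.2588
  joint[3] = (9.4649, 7.4926) + 1.5 * (0.9659, 0.2588) = (9.4649 + 1.4489, 7.4926 + 0.3882) = (10.9138, 7.8809)
End effector: (10.9138, 7.8809)

Answer: 10.9138 7.8809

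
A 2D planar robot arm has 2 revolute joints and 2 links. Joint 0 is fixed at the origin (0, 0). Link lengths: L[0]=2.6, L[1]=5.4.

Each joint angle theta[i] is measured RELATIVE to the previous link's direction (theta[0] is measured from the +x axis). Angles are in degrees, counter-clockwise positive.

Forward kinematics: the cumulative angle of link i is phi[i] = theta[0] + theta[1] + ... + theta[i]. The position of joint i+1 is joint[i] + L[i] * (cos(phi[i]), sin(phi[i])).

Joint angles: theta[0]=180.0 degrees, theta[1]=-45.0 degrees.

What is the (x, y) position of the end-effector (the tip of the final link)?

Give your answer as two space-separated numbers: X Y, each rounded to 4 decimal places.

joint[0] = (0.0000, 0.0000)  (base)
link 0: phi[0] = 180 = 180 deg
  cos(180 deg) = -1.0000, sin(180 deg) = 0.0000
  joint[1] = (0.0000, 0.0000) + 2.6 * (-1.0000, 0.0000) = (0.0000 + -2.6000, 0.0000 + 0.0000) = (-2.6000, 0.0000)
link 1: phi[1] = 180 + -45 = 135 deg
  cos(135 deg) = -0.7071, sin(135 deg) = 0.7071
  joint[2] = (-2.6000, 0.0000) + 5.4 * (-0.7071, 0.7071) = (-2.6000 + -3.8184, 0.0000 + 3.8184) = (-6.4184, 3.8184)
End effector: (-6.4184, 3.8184)

Answer: -6.4184 3.8184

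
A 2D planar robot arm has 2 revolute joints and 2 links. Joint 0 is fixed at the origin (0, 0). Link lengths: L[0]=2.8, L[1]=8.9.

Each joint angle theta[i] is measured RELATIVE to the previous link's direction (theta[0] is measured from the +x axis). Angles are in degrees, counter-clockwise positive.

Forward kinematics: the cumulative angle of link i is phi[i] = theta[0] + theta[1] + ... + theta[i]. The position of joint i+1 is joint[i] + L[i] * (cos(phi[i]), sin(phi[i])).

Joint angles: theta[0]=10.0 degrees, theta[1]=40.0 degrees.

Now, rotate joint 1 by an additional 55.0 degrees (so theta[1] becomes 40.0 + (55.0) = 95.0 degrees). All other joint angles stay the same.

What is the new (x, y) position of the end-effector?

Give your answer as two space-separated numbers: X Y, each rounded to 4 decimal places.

joint[0] = (0.0000, 0.0000)  (base)
link 0: phi[0] = 10 = 10 deg
  cos(10 deg) = 0.9848, sin(10 deg) = 0.1736
  joint[1] = (0.0000, 0.0000) + 2.8 * (0.9848, 0.1736) = (0.0000 + 2.7575, 0.0000 + 0.4862) = (2.7575, 0.4862)
link 1: phi[1] = 10 + 95 = 105 deg
  cos(105 deg) = -0.2588, sin(105 deg) = 0.9659
  joint[2] = (2.7575, 0.4862) + 8.9 * (-0.2588, 0.9659) = (2.7575 + -2.3035, 0.4862 + 8.5967) = (0.4540, 9.0830)
End effector: (0.4540, 9.0830)

Answer: 0.4540 9.0830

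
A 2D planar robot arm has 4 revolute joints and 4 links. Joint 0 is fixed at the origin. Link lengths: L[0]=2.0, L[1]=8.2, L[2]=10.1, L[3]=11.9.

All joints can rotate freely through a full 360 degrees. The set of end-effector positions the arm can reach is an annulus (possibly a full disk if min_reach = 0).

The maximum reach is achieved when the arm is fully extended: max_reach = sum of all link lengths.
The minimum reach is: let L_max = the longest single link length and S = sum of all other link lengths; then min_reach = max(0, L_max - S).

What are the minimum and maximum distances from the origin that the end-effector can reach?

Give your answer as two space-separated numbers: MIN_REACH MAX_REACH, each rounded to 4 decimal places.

Link lengths: [2.0, 8.2, 10.1, 11.9]
max_reach = 2 + 8.2 + 10.1 + 11.9 = 32.2
L_max = max([2.0, 8.2, 10.1, 11.9]) = 11.9
S (sum of others) = 32.2 - 11.9 = 20.3
min_reach = max(0, 11.9 - 20.3) = max(0, -8.4) = 0

Answer: 0.0000 32.2000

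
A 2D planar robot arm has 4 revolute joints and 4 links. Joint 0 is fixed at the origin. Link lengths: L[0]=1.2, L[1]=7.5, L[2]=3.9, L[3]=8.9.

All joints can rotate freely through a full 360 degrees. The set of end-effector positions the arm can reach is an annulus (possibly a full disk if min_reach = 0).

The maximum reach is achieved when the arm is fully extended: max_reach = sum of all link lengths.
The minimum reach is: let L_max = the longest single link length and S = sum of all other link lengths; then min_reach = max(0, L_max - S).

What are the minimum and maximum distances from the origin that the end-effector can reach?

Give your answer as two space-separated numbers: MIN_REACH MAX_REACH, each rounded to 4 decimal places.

Link lengths: [1.2, 7.5, 3.9, 8.9]
max_reach = 1.2 + 7.5 + 3.9 + 8.9 = 21.5
L_max = max([1.2, 7.5, 3.9, 8.9]) = 8.9
S (sum of others) = 21.5 - 8.9 = 12.6
min_reach = max(0, 8.9 - 12.6) = max(0, -3.7) = 0

Answer: 0.0000 21.5000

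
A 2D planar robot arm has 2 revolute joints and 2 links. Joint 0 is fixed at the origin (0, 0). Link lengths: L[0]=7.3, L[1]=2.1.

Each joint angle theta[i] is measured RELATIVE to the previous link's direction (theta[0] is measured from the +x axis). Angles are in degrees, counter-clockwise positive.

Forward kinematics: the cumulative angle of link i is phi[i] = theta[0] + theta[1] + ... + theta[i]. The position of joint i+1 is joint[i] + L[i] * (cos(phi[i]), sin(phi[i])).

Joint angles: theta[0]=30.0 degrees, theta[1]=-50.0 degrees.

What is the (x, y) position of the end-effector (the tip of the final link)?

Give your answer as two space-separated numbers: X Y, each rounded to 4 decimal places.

joint[0] = (0.0000, 0.0000)  (base)
link 0: phi[0] = 30 = 30 deg
  cos(30 deg) = 0.8660, sin(30 deg) = 0.5000
  joint[1] = (0.0000, 0.0000) + 7.3 * (0.8660, 0.5000) = (0.0000 + 6.3220, 0.0000 + 3.6500) = (6.3220, 3.6500)
link 1: phi[1] = 30 + -50 = -20 deg
  cos(-20 deg) = 0.9397, sin(-20 deg) = -0.3420
  joint[2] = (6.3220, 3.6500) + 2.1 * (0.9397, -0.3420) = (6.3220 + 1.9734, 3.6500 + -0.7182) = (8.2953, 2.9318)
End effector: (8.2953, 2.9318)

Answer: 8.2953 2.9318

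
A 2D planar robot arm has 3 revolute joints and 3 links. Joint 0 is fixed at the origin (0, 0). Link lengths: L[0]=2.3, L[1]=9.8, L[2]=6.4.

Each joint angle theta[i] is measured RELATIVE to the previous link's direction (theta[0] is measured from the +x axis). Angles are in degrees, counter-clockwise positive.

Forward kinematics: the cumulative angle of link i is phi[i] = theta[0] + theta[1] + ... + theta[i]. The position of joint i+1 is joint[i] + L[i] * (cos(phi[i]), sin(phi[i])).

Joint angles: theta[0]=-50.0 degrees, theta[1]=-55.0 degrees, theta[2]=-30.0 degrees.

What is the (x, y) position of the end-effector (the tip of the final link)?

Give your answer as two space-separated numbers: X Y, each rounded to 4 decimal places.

Answer: -5.5835 -15.7535

Derivation:
joint[0] = (0.0000, 0.0000)  (base)
link 0: phi[0] = -50 = -50 deg
  cos(-50 deg) = 0.6428, sin(-50 deg) = -0.7660
  joint[1] = (0.0000, 0.0000) + 2.3 * (0.6428, -0.7660) = (0.0000 + 1.4784, 0.0000 + -1.7619) = (1.4784, -1.7619)
link 1: phi[1] = -50 + -55 = -105 deg
  cos(-105 deg) = -0.2588, sin(-105 deg) = -0.9659
  joint[2] = (1.4784, -1.7619) + 9.8 * (-0.2588, -0.9659) = (1.4784 + -2.5364, -1.7619 + -9.4661) = (-1.0580, -11.2280)
link 2: phi[2] = -50 + -55 + -30 = -135 deg
  cos(-135 deg) = -0.7071, sin(-135 deg) = -0.7071
  joint[3] = (-1.0580, -11.2280) + 6.4 * (-0.7071, -0.7071) = (-1.0580 + -4.5255, -11.2280 + -4.5255) = (-5.5835, -15.7535)
End effector: (-5.5835, -15.7535)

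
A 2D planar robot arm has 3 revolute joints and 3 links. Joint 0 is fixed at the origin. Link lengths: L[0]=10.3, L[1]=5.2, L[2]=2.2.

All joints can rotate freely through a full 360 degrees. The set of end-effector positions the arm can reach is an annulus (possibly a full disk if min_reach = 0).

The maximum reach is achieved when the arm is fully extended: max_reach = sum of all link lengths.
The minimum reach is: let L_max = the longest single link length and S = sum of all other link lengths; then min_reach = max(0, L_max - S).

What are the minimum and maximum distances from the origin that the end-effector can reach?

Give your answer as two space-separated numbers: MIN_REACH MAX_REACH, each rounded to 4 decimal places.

Answer: 2.9000 17.7000

Derivation:
Link lengths: [10.3, 5.2, 2.2]
max_reach = 10.3 + 5.2 + 2.2 = 17.7
L_max = max([10.3, 5.2, 2.2]) = 10.3
S (sum of others) = 17.7 - 10.3 = 7.4
min_reach = max(0, 10.3 - 7.4) = max(0, 2.9) = 2.9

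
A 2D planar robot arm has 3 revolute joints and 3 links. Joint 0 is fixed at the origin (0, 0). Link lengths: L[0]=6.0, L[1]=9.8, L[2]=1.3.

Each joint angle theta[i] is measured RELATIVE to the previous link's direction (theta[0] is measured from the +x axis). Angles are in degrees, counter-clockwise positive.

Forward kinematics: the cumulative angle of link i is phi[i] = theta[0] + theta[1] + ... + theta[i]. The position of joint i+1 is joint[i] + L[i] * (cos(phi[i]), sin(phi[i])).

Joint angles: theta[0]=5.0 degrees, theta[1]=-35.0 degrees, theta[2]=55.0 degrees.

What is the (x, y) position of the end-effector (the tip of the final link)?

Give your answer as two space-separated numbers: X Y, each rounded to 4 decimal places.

Answer: 15.6424 -3.8277

Derivation:
joint[0] = (0.0000, 0.0000)  (base)
link 0: phi[0] = 5 = 5 deg
  cos(5 deg) = 0.9962, sin(5 deg) = 0.0872
  joint[1] = (0.0000, 0.0000) + 6 * (0.9962, 0.0872) = (0.0000 + 5.9772, 0.0000 + 0.5229) = (5.9772, 0.5229)
link 1: phi[1] = 5 + -35 = -30 deg
  cos(-30 deg) = 0.8660, sin(-30 deg) = -0.5000
  joint[2] = (5.9772, 0.5229) + 9.8 * (0.8660, -0.5000) = (5.9772 + 8.4870, 0.5229 + -4.9000) = (14.4642, -4.3771)
link 2: phi[2] = 5 + -35 + 55 = 25 deg
  cos(25 deg) = 0.9063, sin(25 deg) = 0.4226
  joint[3] = (14.4642, -4.3771) + 1.3 * (0.9063, 0.4226) = (14.4642 + 1.1782, -4.3771 + 0.5494) = (15.6424, -3.8277)
End effector: (15.6424, -3.8277)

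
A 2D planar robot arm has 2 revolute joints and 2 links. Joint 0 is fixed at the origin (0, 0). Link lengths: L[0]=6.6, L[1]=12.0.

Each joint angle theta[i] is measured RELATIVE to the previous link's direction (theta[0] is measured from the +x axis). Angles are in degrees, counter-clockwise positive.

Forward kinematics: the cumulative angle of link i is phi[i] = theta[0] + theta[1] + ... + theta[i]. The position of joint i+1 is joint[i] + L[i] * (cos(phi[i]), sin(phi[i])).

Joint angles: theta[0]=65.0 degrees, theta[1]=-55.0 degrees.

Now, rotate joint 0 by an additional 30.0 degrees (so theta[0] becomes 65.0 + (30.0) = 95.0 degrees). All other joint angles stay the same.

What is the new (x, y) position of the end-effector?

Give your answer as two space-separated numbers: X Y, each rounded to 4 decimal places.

joint[0] = (0.0000, 0.0000)  (base)
link 0: phi[0] = 95 = 95 deg
  cos(95 deg) = -0.0872, sin(95 deg) = 0.9962
  joint[1] = (0.0000, 0.0000) + 6.6 * (-0.0872, 0.9962) = (0.0000 + -0.5752, 0.0000 + 6.5749) = (-0.5752, 6.5749)
link 1: phi[1] = 95 + -55 = 40 deg
  cos(40 deg) = 0.7660, sin(40 deg) = 0.6428
  joint[2] = (-0.5752, 6.5749) + 12 * (0.7660, 0.6428) = (-0.5752 + 9.1925, 6.5749 + 7.7135) = (8.6173, 14.2883)
End effector: (8.6173, 14.2883)

Answer: 8.6173 14.2883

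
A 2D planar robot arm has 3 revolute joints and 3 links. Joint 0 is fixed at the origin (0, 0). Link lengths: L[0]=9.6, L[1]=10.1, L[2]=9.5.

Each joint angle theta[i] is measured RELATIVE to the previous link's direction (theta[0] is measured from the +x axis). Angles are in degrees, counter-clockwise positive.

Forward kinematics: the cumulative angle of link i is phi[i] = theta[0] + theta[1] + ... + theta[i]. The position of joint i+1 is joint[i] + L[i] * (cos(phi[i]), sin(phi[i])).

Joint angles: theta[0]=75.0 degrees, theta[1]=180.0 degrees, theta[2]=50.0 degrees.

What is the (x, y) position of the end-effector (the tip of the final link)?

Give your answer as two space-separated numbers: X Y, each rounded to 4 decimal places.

joint[0] = (0.0000, 0.0000)  (base)
link 0: phi[0] = 75 = 75 deg
  cos(75 deg) = 0.2588, sin(75 deg) = 0.9659
  joint[1] = (0.0000, 0.0000) + 9.6 * (0.2588, 0.9659) = (0.0000 + 2.4847, 0.0000 + 9.2729) = (2.4847, 9.2729)
link 1: phi[1] = 75 + 180 = 255 deg
  cos(255 deg) = -0.2588, sin(255 deg) = -0.9659
  joint[2] = (2.4847, 9.2729) + 10.1 * (-0.2588, -0.9659) = (2.4847 + -2.6141, 9.2729 + -9.7559) = (-0.1294, -0.4830)
link 2: phi[2] = 75 + 180 + 50 = 305 deg
  cos(305 deg) = 0.5736, sin(305 deg) = -0.8192
  joint[3] = (-0.1294, -0.4830) + 9.5 * (0.5736, -0.8192) = (-0.1294 + 5.4490, -0.4830 + -7.7819) = (5.3196, -8.2649)
End effector: (5.3196, -8.2649)

Answer: 5.3196 -8.2649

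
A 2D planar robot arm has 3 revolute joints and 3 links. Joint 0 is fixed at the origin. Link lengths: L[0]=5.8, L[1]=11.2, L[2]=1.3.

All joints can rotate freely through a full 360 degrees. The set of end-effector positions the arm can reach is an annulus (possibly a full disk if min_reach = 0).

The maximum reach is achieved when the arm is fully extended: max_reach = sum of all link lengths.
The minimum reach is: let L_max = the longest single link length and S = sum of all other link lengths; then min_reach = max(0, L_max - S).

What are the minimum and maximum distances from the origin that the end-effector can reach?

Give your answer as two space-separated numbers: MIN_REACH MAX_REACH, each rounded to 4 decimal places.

Link lengths: [5.8, 11.2, 1.3]
max_reach = 5.8 + 11.2 + 1.3 = 18.3
L_max = max([5.8, 11.2, 1.3]) = 11.2
S (sum of others) = 18.3 - 11.2 = 7.1
min_reach = max(0, 11.2 - 7.1) = max(0, 4.1) = 4.1

Answer: 4.1000 18.3000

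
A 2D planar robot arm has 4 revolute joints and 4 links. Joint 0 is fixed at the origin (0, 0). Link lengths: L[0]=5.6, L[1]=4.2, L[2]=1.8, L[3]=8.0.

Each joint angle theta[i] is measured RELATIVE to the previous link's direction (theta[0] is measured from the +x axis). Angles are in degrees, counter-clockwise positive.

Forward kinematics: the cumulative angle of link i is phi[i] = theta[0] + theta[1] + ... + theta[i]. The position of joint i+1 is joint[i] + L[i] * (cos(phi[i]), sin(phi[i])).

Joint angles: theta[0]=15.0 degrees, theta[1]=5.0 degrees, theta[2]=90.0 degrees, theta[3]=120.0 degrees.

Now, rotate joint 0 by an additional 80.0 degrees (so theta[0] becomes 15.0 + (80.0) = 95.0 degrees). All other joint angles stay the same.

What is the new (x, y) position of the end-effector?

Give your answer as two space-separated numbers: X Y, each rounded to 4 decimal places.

joint[0] = (0.0000, 0.0000)  (base)
link 0: phi[0] = 95 = 95 deg
  cos(95 deg) = -0.0872, sin(95 deg) = 0.9962
  joint[1] = (0.0000, 0.0000) + 5.6 * (-0.0872, 0.9962) = (0.0000 + -0.4881, 0.0000 + 5.5787) = (-0.4881, 5.5787)
link 1: phi[1] = 95 + 5 = 100 deg
  cos(100 deg) = -0.1736, sin(100 deg) = 0.9848
  joint[2] = (-0.4881, 5.5787) + 4.2 * (-0.1736, 0.9848) = (-0.4881 + -0.7293, 5.5787 + 4.1362) = (-1.2174, 9.7149)
link 2: phi[2] = 95 + 5 + 90 = 190 deg
  cos(190 deg) = -0.9848, sin(190 deg) = -0.1736
  joint[3] = (-1.2174, 9.7149) + 1.8 * (-0.9848, -0.1736) = (-1.2174 + -1.7727, 9.7149 + -0.3126) = (-2.9900, 9.4023)
link 3: phi[3] = 95 + 5 + 90 + 120 = 310 deg
  cos(310 deg) = 0.6428, sin(310 deg) = -0.7660
  joint[4] = (-2.9900, 9.4023) + 8 * (0.6428, -0.7660) = (-2.9900 + 5.1423, 9.4023 + -6.1284) = (2.1523, 3.2740)
End effector: (2.1523, 3.2740)

Answer: 2.1523 3.2740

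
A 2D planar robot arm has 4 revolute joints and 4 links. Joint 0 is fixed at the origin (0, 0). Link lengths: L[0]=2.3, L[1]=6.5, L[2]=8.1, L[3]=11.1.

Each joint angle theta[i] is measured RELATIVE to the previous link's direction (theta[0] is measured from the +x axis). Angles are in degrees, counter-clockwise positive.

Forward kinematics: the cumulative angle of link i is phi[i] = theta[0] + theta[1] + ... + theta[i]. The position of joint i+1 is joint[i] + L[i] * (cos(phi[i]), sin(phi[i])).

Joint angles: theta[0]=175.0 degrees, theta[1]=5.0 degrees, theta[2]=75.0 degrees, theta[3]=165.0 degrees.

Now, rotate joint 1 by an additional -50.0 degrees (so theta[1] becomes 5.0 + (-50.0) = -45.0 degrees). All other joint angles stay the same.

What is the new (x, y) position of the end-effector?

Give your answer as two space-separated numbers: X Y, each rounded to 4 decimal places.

Answer: -2.8791 3.6840

Derivation:
joint[0] = (0.0000, 0.0000)  (base)
link 0: phi[0] = 175 = 175 deg
  cos(175 deg) = -0.9962, sin(175 deg) = 0.0872
  joint[1] = (0.0000, 0.0000) + 2.3 * (-0.9962, 0.0872) = (0.0000 + -2.2912, 0.0000 + 0.2005) = (-2.2912, 0.2005)
link 1: phi[1] = 175 + -45 = 130 deg
  cos(130 deg) = -0.6428, sin(130 deg) = 0.7660
  joint[2] = (-2.2912, 0.2005) + 6.5 * (-0.6428, 0.7660) = (-2.2912 + -4.1781, 0.2005 + 4.9793) = (-6.4694, 5.1797)
link 2: phi[2] = 175 + -45 + 75 = 205 deg
  cos(205 deg) = -0.9063, sin(205 deg) = -0.4226
  joint[3] = (-6.4694, 5.1797) + 8.1 * (-0.9063, -0.4226) = (-6.4694 + -7.3411, 5.1797 + -3.4232) = (-13.8105, 1.7565)
link 3: phi[3] = 175 + -45 + 75 + 165 = 370 deg
  cos(370 deg) = 0.9848, sin(370 deg) = 0.1736
  joint[4] = (-13.8105, 1.7565) + 11.1 * (0.9848, 0.1736) = (-13.8105 + 10.9314, 1.7565 + 1.9275) = (-2.8791, 3.6840)
End effector: (-2.8791, 3.6840)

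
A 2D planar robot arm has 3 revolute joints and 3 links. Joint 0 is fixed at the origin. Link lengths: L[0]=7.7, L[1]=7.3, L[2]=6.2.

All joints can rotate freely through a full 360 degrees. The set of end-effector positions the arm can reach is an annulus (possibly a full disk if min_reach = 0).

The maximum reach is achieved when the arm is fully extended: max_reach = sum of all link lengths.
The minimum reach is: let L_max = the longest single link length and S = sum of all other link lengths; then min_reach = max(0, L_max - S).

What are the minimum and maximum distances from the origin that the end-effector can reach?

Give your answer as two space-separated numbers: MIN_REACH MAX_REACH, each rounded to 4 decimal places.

Answer: 0.0000 21.2000

Derivation:
Link lengths: [7.7, 7.3, 6.2]
max_reach = 7.7 + 7.3 + 6.2 = 21.2
L_max = max([7.7, 7.3, 6.2]) = 7.7
S (sum of others) = 21.2 - 7.7 = 13.5
min_reach = max(0, 7.7 - 13.5) = max(0, -5.8) = 0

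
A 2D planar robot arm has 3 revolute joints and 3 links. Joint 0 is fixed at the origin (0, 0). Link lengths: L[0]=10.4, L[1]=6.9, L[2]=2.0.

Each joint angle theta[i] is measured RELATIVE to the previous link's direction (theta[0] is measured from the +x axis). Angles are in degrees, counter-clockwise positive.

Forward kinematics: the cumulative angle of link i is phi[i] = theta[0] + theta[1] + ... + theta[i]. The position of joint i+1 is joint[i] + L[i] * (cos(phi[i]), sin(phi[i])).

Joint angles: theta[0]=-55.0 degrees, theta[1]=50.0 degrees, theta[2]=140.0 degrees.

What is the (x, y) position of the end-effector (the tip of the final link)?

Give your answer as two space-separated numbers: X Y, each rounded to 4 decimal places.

joint[0] = (0.0000, 0.0000)  (base)
link 0: phi[0] = -55 = -55 deg
  cos(-55 deg) = 0.5736, sin(-55 deg) = -0.8192
  joint[1] = (0.0000, 0.0000) + 10.4 * (0.5736, -0.8192) = (0.0000 + 5.9652, 0.0000 + -8.5192) = (5.9652, -8.5192)
link 1: phi[1] = -55 + 50 = -5 deg
  cos(-5 deg) = 0.9962, sin(-5 deg) = -0.0872
  joint[2] = (5.9652, -8.5192) + 6.9 * (0.9962, -0.0872) = (5.9652 + 6.8737, -8.5192 + -0.6014) = (12.8389, -9.1206)
link 2: phi[2] = -55 + 50 + 140 = 135 deg
  cos(135 deg) = -0.7071, sin(135 deg) = 0.7071
  joint[3] = (12.8389, -9.1206) + 2 * (-0.7071, 0.7071) = (12.8389 + -1.4142, -9.1206 + 1.4142) = (11.4247, -7.7063)
End effector: (11.4247, -7.7063)

Answer: 11.4247 -7.7063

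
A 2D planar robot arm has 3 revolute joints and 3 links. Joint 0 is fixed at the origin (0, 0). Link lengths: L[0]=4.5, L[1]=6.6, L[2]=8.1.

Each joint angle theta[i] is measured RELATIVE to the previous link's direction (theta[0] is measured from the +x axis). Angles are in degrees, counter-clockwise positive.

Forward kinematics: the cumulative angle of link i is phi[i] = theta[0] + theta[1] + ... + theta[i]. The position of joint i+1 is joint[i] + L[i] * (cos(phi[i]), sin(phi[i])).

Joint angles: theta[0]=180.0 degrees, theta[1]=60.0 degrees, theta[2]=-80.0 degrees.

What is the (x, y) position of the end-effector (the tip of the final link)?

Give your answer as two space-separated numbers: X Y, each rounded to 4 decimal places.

Answer: -15.4115 -2.9454

Derivation:
joint[0] = (0.0000, 0.0000)  (base)
link 0: phi[0] = 180 = 180 deg
  cos(180 deg) = -1.0000, sin(180 deg) = 0.0000
  joint[1] = (0.0000, 0.0000) + 4.5 * (-1.0000, 0.0000) = (0.0000 + -4.5000, 0.0000 + 0.0000) = (-4.5000, 0.0000)
link 1: phi[1] = 180 + 60 = 240 deg
  cos(240 deg) = -0.5000, sin(240 deg) = -0.8660
  joint[2] = (-4.5000, 0.0000) + 6.6 * (-0.5000, -0.8660) = (-4.5000 + -3.3000, 0.0000 + -5.7158) = (-7.8000, -5.7158)
link 2: phi[2] = 180 + 60 + -80 = 160 deg
  cos(160 deg) = -0.9397, sin(160 deg) = 0.3420
  joint[3] = (-7.8000, -5.7158) + 8.1 * (-0.9397, 0.3420) = (-7.8000 + -7.6115, -5.7158 + 2.7704) = (-15.4115, -2.9454)
End effector: (-15.4115, -2.9454)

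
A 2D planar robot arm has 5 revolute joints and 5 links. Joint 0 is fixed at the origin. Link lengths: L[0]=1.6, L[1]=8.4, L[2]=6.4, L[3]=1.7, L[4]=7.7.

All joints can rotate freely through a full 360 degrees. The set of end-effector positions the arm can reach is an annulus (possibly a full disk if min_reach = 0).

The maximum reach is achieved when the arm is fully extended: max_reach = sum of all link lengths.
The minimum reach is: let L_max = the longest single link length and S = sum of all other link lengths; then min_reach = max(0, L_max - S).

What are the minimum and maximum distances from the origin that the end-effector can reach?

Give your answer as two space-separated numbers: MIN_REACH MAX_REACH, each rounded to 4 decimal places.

Link lengths: [1.6, 8.4, 6.4, 1.7, 7.7]
max_reach = 1.6 + 8.4 + 6.4 + 1.7 + 7.7 = 25.8
L_max = max([1.6, 8.4, 6.4, 1.7, 7.7]) = 8.4
S (sum of others) = 25.8 - 8.4 = 17.4
min_reach = max(0, 8.4 - 17.4) = max(0, -9) = 0

Answer: 0.0000 25.8000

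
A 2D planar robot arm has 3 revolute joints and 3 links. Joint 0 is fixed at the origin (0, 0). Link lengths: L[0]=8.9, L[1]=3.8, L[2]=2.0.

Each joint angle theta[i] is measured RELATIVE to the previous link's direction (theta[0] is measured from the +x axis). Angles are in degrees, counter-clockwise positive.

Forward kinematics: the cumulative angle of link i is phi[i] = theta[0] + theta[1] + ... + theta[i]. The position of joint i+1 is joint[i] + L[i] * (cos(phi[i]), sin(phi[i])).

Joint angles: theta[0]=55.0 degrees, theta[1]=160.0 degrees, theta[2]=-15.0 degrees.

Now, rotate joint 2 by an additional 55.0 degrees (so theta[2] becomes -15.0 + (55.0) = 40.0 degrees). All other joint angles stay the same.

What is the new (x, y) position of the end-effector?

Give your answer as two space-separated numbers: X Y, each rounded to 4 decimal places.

Answer: 1.4744 3.1790

Derivation:
joint[0] = (0.0000, 0.0000)  (base)
link 0: phi[0] = 55 = 55 deg
  cos(55 deg) = 0.5736, sin(55 deg) = 0.8192
  joint[1] = (0.0000, 0.0000) + 8.9 * (0.5736, 0.8192) = (0.0000 + 5.1048, 0.0000 + 7.2905) = (5.1048, 7.2905)
link 1: phi[1] = 55 + 160 = 215 deg
  cos(215 deg) = -0.8192, sin(215 deg) = -0.5736
  joint[2] = (5.1048, 7.2905) + 3.8 * (-0.8192, -0.5736) = (5.1048 + -3.1128, 7.2905 + -2.1796) = (1.9921, 5.1109)
link 2: phi[2] = 55 + 160 + 40 = 255 deg
  cos(255 deg) = -0.2588, sin(255 deg) = -0.9659
  joint[3] = (1.9921, 5.1109) + 2 * (-0.2588, -0.9659) = (1.9921 + -0.5176, 5.1109 + -1.9319) = (1.4744, 3.1790)
End effector: (1.4744, 3.1790)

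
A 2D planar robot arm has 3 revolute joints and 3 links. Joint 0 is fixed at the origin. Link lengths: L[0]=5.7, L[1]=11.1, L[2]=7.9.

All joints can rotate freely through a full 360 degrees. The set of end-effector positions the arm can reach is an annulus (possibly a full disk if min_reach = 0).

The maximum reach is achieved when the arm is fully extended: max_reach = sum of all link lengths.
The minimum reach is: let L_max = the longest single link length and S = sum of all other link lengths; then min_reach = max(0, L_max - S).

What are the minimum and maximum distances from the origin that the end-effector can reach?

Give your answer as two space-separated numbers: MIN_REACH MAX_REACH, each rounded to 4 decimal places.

Answer: 0.0000 24.7000

Derivation:
Link lengths: [5.7, 11.1, 7.9]
max_reach = 5.7 + 11.1 + 7.9 = 24.7
L_max = max([5.7, 11.1, 7.9]) = 11.1
S (sum of others) = 24.7 - 11.1 = 13.6
min_reach = max(0, 11.1 - 13.6) = max(0, -2.5) = 0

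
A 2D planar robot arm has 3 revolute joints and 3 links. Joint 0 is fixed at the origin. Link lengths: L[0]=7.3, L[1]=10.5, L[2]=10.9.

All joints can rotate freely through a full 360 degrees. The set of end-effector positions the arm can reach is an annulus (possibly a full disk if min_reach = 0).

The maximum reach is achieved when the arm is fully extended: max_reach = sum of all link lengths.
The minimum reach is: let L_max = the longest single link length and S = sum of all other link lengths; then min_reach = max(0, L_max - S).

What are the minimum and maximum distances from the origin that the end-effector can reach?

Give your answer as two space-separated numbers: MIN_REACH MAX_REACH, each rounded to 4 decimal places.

Link lengths: [7.3, 10.5, 10.9]
max_reach = 7.3 + 10.5 + 10.9 = 28.7
L_max = max([7.3, 10.5, 10.9]) = 10.9
S (sum of others) = 28.7 - 10.9 = 17.8
min_reach = max(0, 10.9 - 17.8) = max(0, -6.9) = 0

Answer: 0.0000 28.7000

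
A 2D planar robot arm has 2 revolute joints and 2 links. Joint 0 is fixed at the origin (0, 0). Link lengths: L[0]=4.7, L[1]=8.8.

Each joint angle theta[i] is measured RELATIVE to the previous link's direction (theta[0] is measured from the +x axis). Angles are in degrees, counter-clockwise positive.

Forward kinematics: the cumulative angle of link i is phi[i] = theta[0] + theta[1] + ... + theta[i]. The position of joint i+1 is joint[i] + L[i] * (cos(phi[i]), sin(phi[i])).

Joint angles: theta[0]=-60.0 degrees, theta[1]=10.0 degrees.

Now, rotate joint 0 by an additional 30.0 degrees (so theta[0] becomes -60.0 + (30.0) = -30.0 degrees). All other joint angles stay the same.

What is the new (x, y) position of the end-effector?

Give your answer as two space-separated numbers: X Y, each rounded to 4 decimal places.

Answer: 12.3396 -5.3598

Derivation:
joint[0] = (0.0000, 0.0000)  (base)
link 0: phi[0] = -30 = -30 deg
  cos(-30 deg) = 0.8660, sin(-30 deg) = -0.5000
  joint[1] = (0.0000, 0.0000) + 4.7 * (0.8660, -0.5000) = (0.0000 + 4.0703, 0.0000 + -2.3500) = (4.0703, -2.3500)
link 1: phi[1] = -30 + 10 = -20 deg
  cos(-20 deg) = 0.9397, sin(-20 deg) = -0.3420
  joint[2] = (4.0703, -2.3500) + 8.8 * (0.9397, -0.3420) = (4.0703 + 8.2693, -2.3500 + -3.0098) = (12.3396, -5.3598)
End effector: (12.3396, -5.3598)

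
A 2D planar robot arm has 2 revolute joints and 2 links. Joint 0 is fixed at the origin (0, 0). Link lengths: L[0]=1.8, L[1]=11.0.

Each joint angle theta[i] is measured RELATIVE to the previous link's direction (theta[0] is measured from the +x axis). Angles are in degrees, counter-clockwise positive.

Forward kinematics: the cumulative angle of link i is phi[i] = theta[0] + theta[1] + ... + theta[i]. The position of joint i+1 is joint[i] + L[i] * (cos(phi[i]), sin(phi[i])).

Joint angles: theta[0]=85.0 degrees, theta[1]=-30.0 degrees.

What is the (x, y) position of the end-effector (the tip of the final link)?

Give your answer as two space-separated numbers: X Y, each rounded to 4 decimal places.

Answer: 6.4662 10.8038

Derivation:
joint[0] = (0.0000, 0.0000)  (base)
link 0: phi[0] = 85 = 85 deg
  cos(85 deg) = 0.0872, sin(85 deg) = 0.9962
  joint[1] = (0.0000, 0.0000) + 1.8 * (0.0872, 0.9962) = (0.0000 + 0.1569, 0.0000 + 1.7932) = (0.1569, 1.7932)
link 1: phi[1] = 85 + -30 = 55 deg
  cos(55 deg) = 0.5736, sin(55 deg) = 0.8192
  joint[2] = (0.1569, 1.7932) + 11 * (0.5736, 0.8192) = (0.1569 + 6.3093, 1.7932 + 9.0107) = (6.4662, 10.8038)
End effector: (6.4662, 10.8038)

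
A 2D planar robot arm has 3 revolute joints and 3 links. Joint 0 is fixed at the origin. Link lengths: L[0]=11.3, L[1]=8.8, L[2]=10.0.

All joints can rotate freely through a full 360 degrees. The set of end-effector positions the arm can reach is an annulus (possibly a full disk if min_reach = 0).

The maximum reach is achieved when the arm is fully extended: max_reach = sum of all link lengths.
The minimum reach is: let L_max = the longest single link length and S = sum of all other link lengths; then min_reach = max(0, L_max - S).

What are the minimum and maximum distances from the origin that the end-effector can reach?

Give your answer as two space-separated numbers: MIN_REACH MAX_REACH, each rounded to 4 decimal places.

Answer: 0.0000 30.1000

Derivation:
Link lengths: [11.3, 8.8, 10.0]
max_reach = 11.3 + 8.8 + 10 = 30.1
L_max = max([11.3, 8.8, 10.0]) = 11.3
S (sum of others) = 30.1 - 11.3 = 18.8
min_reach = max(0, 11.3 - 18.8) = max(0, -7.5) = 0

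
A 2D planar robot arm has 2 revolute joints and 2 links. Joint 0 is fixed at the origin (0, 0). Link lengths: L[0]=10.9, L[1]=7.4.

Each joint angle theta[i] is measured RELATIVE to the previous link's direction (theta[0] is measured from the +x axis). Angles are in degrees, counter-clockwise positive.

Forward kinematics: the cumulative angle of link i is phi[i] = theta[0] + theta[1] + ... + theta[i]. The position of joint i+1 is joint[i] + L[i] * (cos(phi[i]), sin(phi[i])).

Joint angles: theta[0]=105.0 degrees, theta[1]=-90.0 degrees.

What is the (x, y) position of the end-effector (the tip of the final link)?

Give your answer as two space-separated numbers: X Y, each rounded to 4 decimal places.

Answer: 4.3267 12.4439

Derivation:
joint[0] = (0.0000, 0.0000)  (base)
link 0: phi[0] = 105 = 105 deg
  cos(105 deg) = -0.2588, sin(105 deg) = 0.9659
  joint[1] = (0.0000, 0.0000) + 10.9 * (-0.2588, 0.9659) = (0.0000 + -2.8211, 0.0000 + 10.5286) = (-2.8211, 10.5286)
link 1: phi[1] = 105 + -90 = 15 deg
  cos(15 deg) = 0.9659, sin(15 deg) = 0.2588
  joint[2] = (-2.8211, 10.5286) + 7.4 * (0.9659, 0.2588) = (-2.8211 + 7.1479, 10.5286 + 1.9153) = (4.3267, 12.4439)
End effector: (4.3267, 12.4439)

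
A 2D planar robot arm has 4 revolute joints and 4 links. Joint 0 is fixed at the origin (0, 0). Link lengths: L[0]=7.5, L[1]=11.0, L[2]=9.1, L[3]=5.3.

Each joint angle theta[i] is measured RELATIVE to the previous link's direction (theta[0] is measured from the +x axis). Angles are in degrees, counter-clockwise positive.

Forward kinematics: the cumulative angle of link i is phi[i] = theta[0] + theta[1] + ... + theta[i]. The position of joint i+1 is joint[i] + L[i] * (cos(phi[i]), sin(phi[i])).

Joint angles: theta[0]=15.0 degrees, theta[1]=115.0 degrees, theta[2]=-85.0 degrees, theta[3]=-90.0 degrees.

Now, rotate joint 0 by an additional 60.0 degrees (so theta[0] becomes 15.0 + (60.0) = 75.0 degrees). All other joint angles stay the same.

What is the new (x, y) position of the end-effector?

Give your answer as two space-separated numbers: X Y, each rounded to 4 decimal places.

joint[0] = (0.0000, 0.0000)  (base)
link 0: phi[0] = 75 = 75 deg
  cos(75 deg) = 0.2588, sin(75 deg) = 0.9659
  joint[1] = (0.0000, 0.0000) + 7.5 * (0.2588, 0.9659) = (0.0000 + 1.9411, 0.0000 + 7.2444) = (1.9411, 7.2444)
link 1: phi[1] = 75 + 115 = 190 deg
  cos(190 deg) = -0.9848, sin(190 deg) = -0.1736
  joint[2] = (1.9411, 7.2444) + 11 * (-0.9848, -0.1736) = (1.9411 + -10.8329, 7.2444 + -1.9101) = (-8.8917, 5.3343)
link 2: phi[2] = 75 + 115 + -85 = 105 deg
  cos(105 deg) = -0.2588, sin(105 deg) = 0.9659
  joint[3] = (-8.8917, 5.3343) + 9.1 * (-0.2588, 0.9659) = (-8.8917 + -2.3553, 5.3343 + 8.7899) = (-11.2470, 14.1242)
link 3: phi[3] = 75 + 115 + -85 + -90 = 15 deg
  cos(15 deg) = 0.9659, sin(15 deg) = 0.2588
  joint[4] = (-11.2470, 14.1242) + 5.3 * (0.9659, 0.2588) = (-11.2470 + 5.1194, 14.1242 + 1.3717) = (-6.1276, 15.4960)
End effector: (-6.1276, 15.4960)

Answer: -6.1276 15.4960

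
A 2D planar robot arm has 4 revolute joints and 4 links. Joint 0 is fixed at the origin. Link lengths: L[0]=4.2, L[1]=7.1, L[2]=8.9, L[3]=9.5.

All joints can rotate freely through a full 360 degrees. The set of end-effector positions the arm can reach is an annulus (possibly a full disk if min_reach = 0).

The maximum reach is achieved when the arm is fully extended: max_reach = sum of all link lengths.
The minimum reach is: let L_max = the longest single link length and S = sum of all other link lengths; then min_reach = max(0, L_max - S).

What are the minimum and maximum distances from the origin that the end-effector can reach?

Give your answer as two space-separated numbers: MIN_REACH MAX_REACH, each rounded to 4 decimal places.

Answer: 0.0000 29.7000

Derivation:
Link lengths: [4.2, 7.1, 8.9, 9.5]
max_reach = 4.2 + 7.1 + 8.9 + 9.5 = 29.7
L_max = max([4.2, 7.1, 8.9, 9.5]) = 9.5
S (sum of others) = 29.7 - 9.5 = 20.2
min_reach = max(0, 9.5 - 20.2) = max(0, -10.7) = 0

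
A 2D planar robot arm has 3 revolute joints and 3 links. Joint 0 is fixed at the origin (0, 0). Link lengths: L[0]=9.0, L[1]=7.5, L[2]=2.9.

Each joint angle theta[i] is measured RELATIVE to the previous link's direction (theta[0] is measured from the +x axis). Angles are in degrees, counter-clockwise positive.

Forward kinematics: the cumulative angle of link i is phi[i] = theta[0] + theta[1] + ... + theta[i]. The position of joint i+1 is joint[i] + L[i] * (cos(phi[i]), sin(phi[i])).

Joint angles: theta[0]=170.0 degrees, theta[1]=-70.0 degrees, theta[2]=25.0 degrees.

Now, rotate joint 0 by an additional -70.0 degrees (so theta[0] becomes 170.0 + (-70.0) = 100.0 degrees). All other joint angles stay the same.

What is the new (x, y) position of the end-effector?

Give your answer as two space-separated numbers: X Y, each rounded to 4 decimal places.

joint[0] = (0.0000, 0.0000)  (base)
link 0: phi[0] = 100 = 100 deg
  cos(100 deg) = -0.1736, sin(100 deg) = 0.9848
  joint[1] = (0.0000, 0.0000) + 9 * (-0.1736, 0.9848) = (0.0000 + -1.5628, 0.0000 + 8.8633) = (-1.5628, 8.8633)
link 1: phi[1] = 100 + -70 = 30 deg
  cos(30 deg) = 0.8660, sin(30 deg) = 0.5000
  joint[2] = (-1.5628, 8.8633) + 7.5 * (0.8660, 0.5000) = (-1.5628 + 6.4952, 8.8633 + 3.7500) = (4.9324, 12.6133)
link 2: phi[2] = 100 + -70 + 25 = 55 deg
  cos(55 deg) = 0.5736, sin(55 deg) = 0.8192
  joint[3] = (4.9324, 12.6133) + 2.9 * (0.5736, 0.8192) = (4.9324 + 1.6634, 12.6133 + 2.3755) = (6.5957, 14.9888)
End effector: (6.5957, 14.9888)

Answer: 6.5957 14.9888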